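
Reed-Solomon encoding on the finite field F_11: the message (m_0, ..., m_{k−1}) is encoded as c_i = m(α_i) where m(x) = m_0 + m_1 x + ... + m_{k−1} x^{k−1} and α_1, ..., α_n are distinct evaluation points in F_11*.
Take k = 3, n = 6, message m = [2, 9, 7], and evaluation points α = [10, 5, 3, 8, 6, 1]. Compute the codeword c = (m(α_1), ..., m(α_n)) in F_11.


c = [0, 2, 4, 5, 0, 7]

Message polynomial: m(x) = 2 + 9·x + 7·x^2 (mod 11).
For each evaluation point α_i, compute m(α_i) mod 11:
  α_1 = 10: Horner steps 7 → 2 → 0, so m(10) = 0.
  α_2 = 5: Horner steps 7 → 0 → 2, so m(5) = 2.
  α_3 = 3: Horner steps 7 → 8 → 4, so m(3) = 4.
  α_4 = 8: Horner steps 7 → 10 → 5, so m(8) = 5.
  α_5 = 6: Horner steps 7 → 7 → 0, so m(6) = 0.
  α_6 = 1: Horner steps 7 → 5 → 7, so m(1) = 7.
Codeword c = [0, 2, 4, 5, 0, 7] ∈ F_11^6.


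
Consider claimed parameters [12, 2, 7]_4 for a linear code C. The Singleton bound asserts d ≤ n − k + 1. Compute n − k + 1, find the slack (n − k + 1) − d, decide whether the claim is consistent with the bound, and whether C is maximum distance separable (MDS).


Singleton RHS = n − k + 1 = 11, slack = 4, bound satisfied, not MDS.

Singleton bound: d ≤ n − k + 1.
Here n = 12, k = 2, so n − k + 1 = 11.
Given d = 7, check d ≤ 11: YES.
Slack = (n − k + 1) − d = 4.
The code is NOT MDS (slack = 4 > 0).
Description: the claimed parameters are [12, 2, 7]_4; such a code would be non-MDS.


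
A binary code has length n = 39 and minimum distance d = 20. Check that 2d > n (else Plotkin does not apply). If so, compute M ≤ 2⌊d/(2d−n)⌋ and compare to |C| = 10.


Plotkin bound M ≤ 40; given |C| = 10 ≤ bound (satisfied).

Check applicability: 2d = 40, n = 39.
2d − n = 1 > 0, so Plotkin applies.
Compute d/(2d−n) = 20/1 ≈ 20.0000.
⌊d/(2d−n)⌋ = 20.
Plotkin bound: M ≤ 2·20 = 40.
Given |C| = 10, check: satisfied.
This |C| is below the Plotkin bound.


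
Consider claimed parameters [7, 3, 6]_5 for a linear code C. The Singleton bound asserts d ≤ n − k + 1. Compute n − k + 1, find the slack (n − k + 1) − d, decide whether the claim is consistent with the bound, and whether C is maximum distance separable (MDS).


Singleton RHS = n − k + 1 = 5, slack = -1, bound violated (no such code; not MDS).

Singleton bound: d ≤ n − k + 1.
Here n = 7, k = 3, so n − k + 1 = 5.
Given d = 6, check d ≤ 5: NO.
Slack = (n − k + 1) − d = -1.
The slack is negative: d = 6 exceeds n − k + 1 = 5 by 1, so the Singleton bound is violated and no linear [7, 3, 6]_5 code can exist. In particular it is not MDS (MDS requires d = n − k + 1 exactly).
Description: the claimed parameters are [7, 3, 6]_5; such a code would be impossible (violates the Singleton bound).


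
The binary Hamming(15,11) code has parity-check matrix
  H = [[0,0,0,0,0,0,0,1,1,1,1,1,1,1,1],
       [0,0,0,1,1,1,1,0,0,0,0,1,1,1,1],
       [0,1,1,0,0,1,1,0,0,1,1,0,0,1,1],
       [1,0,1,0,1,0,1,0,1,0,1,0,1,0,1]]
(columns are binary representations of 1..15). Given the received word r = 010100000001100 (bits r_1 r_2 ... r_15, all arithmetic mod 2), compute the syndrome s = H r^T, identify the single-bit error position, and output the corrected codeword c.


s = (0, 1, 1, 1)^T, error position = 7, corrected codeword c = 010100100001100

Compute s = H r^T mod 2 one row at a time:
  s_1 = 0 + 0 + 0 + 0 + 1 + 1 + 0 + 0 = 2 ≡ 0 (mod 2).
  s_2 = 1 + 0 + 0 + 0 + 1 + 1 + 0 + 0 = 3 ≡ 1 (mod 2).
  s_3 = 1 + 0 + 0 + 0 + 0 + 0 + 0 + 0 = 1 ≡ 1 (mod 2).
  s_4 = 0 + 0 + 0 + 0 + 0 + 0 + 1 + 0 = 1 ≡ 1 (mod 2).
s = (0, 1, 1, 1)^T — this equals column 7 of H (binary 0111), so error is at position 7.
Correct: flip bit 7 of r = 010100000001100 to get c = 010100100001100.


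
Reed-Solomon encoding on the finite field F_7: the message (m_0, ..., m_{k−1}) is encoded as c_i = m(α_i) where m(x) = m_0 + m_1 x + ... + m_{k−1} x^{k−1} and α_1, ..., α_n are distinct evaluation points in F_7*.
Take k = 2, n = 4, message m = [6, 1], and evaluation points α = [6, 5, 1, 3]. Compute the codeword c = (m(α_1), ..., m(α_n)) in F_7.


c = [5, 4, 0, 2]

Message polynomial: m(x) = 6 + 1·x (mod 7).
For each evaluation point α_i, compute m(α_i) mod 7:
  α_1 = 6: Horner steps 1 → 5, so m(6) = 5.
  α_2 = 5: Horner steps 1 → 4, so m(5) = 4.
  α_3 = 1: Horner steps 1 → 0, so m(1) = 0.
  α_4 = 3: Horner steps 1 → 2, so m(3) = 2.
Codeword c = [5, 4, 0, 2] ∈ F_7^4.


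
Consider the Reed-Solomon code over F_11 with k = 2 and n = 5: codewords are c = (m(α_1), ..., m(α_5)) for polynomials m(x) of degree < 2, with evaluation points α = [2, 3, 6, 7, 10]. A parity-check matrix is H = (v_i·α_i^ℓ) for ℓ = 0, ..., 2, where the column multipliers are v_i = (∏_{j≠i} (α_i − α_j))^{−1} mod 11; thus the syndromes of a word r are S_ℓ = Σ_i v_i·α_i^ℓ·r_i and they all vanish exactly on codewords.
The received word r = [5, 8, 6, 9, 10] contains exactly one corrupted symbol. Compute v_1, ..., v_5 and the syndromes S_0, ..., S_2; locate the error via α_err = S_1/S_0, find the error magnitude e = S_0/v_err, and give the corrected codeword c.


S = (3, 8, 3), error at position 5, error magnitude e = 3, c = [5, 8, 6, 9, 7].

Step 1: column multipliers v_i = (∏_{j≠i}(α_i − α_j))^{−1} mod 11.
  i = 1 (α = 2): (2−3)(2−6)(2−7)(2−10) = (−1)·(−4)·(−5)·(−8) = 160 ≡ 6, so v_1 = 6^{−1} = 2 (mod 11).
  i = 2 (α = 3): (3−2)(3−6)(3−7)(3−10) = 1·(−3)·(−4)·(−7) = −84 ≡ 4, so v_2 = 4^{−1} = 3 (mod 11).
  i = 3 (α = 6): (6−2)(6−3)(6−7)(6−10) = 4·3·(−1)·(−4) = 48 ≡ 4, so v_3 = 4^{−1} = 3 (mod 11).
  i = 4 (α = 7): (7−2)(7−3)(7−6)(7−10) = 5·4·1·(−3) = −60 ≡ 6, so v_4 = 6^{−1} = 2 (mod 11).
  i = 5 (α = 10): (10−2)(10−3)(10−6)(10−7) = 8·7·4·3 = 672 ≡ 1, so v_5 = 1^{−1} = 1 (mod 11).
  v = [2, 3, 3, 2, 1].
Step 2: syndromes of r = [5, 8, 6, 9, 10] (all sums mod 11).
  S_0 = Σ v_i r_i = 2·5 + 3·8 + 3·6 + 2·9 + 1·10 = 80 ≡ 3.
  S_1 = Σ v_i α_i r_i = 2·2·5 + 3·3·8 + 3·6·6 + 2·7·9 + 1·10·10 = 426 ≡ 8.
  α_i^2 mod 11 = [4, 9, 3, 5, 1].
  S_2 = Σ v_i α_i^2 r_i = 2·4·5 + 3·9·8 + 3·3·6 + 2·5·9 + 1·1·10 = 410 ≡ 3.
  S = (3, 8, 3) ≠ 0, so r is not a codeword (an error is present).
Step 3: locate the error. For a single error e at position i, S_ℓ = v_i·e·α_i^ℓ, so α_err = S_1/S_0.
  S_0^{−1} = 3^{−1} = 4 (mod 11), so α_err = 8·4 = 32 ≡ 10 = α_5. Error position i = 5.
  Consistency check: S_2/S_1 = 3·7 = 21 ≡ 10 = α_err ✓ (single-error assumption holds).
Step 4: error magnitude e = S_0/v_5 = S_0·∏_{j≠5}(α_5 − α_j) = 3·1 = 3 ≡ 3 (mod 11).
Step 5: correct position 5: c_5 = r_5 − e = 10 − 3 ≡ 7 (mod 11). Hence c = [5, 8, 6, 9, 7].
  Check: interpolating c through the α_i gives m(x) = 10 + 3·x (degree < 2) with m(α_i) = c_i for every i, so c is indeed a codeword.


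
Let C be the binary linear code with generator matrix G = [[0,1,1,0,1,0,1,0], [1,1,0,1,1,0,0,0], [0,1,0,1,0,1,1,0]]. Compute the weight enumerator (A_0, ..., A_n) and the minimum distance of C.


Weight distribution: A_0 = 1, A_4 = 7. Minimum distance d = 4.

Enumerate all 2^3 = 8 messages m ∈ F_2^3.
For each, compute codeword c = mG in F_2^8, then tally its weight.
  m = 000 → c = 00000000, weight = 0.
  m = 100 → c = 01101010, weight = 4.
  m = 010 → c = 11011000, weight = 4.
  m = 110 → c = 10110010, weight = 4.
  m = 001 → c = 01010110, weight = 4.
  m = 101 → c = 00111100, weight = 4.
  m = 011 → c = 10001110, weight = 4.
  m = 111 → c = 11100100, weight = 4.
Tally weights:
  weight 0: 1 codewords.
  weight 4: 7 codewords.
Minimum distance d = smallest w > 0 with A_w > 0 = 4.
Sanity: Σ A_w = 8 = 2^3 = 8 ✓.


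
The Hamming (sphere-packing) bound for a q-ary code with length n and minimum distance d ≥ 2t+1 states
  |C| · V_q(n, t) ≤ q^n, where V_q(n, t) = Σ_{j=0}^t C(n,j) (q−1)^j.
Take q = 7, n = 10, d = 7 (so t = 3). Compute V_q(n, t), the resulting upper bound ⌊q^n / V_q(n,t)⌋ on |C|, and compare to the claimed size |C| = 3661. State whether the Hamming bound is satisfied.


V_q(n, t) = 27601, q^n = 282475249, Hamming bound = 10234, |C| = 3661 ≤ bound (satisfied).

Step 1: Compute V_q(n, t) = Σ_{j=0}^3 C(n, j) (q−1)^j.
  j = 0: C(10,0)·(6)^0 = 1·1 = 1.
  j = 1: C(10,1)·(6)^1 = 10·6 = 60.
  j = 2: C(10,2)·(6)^2 = 45·36 = 1620.
  j = 3: C(10,3)·(6)^3 = 120·216 = 25920.
  V_q(n, t) = 1 + 60 + 1620 + 25920 = 27601.
Step 2: q^n = 7^10 = 282475249.
Step 3: Hamming bound ⌊q^n / V_q(n,t)⌋ = ⌊282475249/27601⌋ = 10234.
Step 4: Compare |C| = 3661 to 10234: satisfied.
The claimed |C| lies below the Hamming bound.


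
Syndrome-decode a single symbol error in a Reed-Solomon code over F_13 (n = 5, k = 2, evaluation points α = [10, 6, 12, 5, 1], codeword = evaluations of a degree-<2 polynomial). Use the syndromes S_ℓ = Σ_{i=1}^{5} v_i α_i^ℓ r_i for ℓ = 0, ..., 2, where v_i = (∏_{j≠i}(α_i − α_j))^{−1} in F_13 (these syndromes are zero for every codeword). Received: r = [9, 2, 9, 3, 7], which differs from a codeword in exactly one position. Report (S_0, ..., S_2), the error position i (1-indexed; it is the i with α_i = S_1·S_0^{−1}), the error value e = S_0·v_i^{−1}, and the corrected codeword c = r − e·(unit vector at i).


S = (6, 8, 2), error at position 1, error magnitude e = 11, c = [11, 2, 9, 3, 7].

Step 1: column multipliers v_i = (∏_{j≠i}(α_i − α_j))^{−1} mod 13.
  i = 1 (α = 10): (10−6)(10−12)(10−5)(10−1) = 4·(−2)·5·9 = −360 ≡ 4, so v_1 = 4^{−1} = 10 (mod 13).
  i = 2 (α = 6): (6−10)(6−12)(6−5)(6−1) = (−4)·(−6)·1·5 = 120 ≡ 3, so v_2 = 3^{−1} = 9 (mod 13).
  i = 3 (α = 12): (12−10)(12−6)(12−5)(12−1) = 2·6·7·11 = 924 ≡ 1, so v_3 = 1^{−1} = 1 (mod 13).
  i = 4 (α = 5): (5−10)(5−6)(5−12)(5−1) = (−5)·(−1)·(−7)·4 = −140 ≡ 3, so v_4 = 3^{−1} = 9 (mod 13).
  i = 5 (α = 1): (1−10)(1−6)(1−12)(1−5) = (−9)·(−5)·(−11)·(−4) = 1980 ≡ 4, so v_5 = 4^{−1} = 10 (mod 13).
  v = [10, 9, 1, 9, 10].
Step 2: syndromes of r = [9, 2, 9, 3, 7] (all sums mod 13).
  S_0 = Σ v_i r_i = 10·9 + 9·2 + 1·9 + 9·3 + 10·7 = 214 ≡ 6.
  S_1 = Σ v_i α_i r_i = 10·10·9 + 9·6·2 + 1·12·9 + 9·5·3 + 10·1·7 = 1321 ≡ 8.
  α_i^2 mod 13 = [9, 10, 1, 12, 1].
  S_2 = Σ v_i α_i^2 r_i = 10·9·9 + 9·10·2 + 1·1·9 + 9·12·3 + 10·1·7 = 1393 ≡ 2.
  S = (6, 8, 2) ≠ 0, so r is not a codeword (an error is present).
Step 3: locate the error. For a single error e at position i, S_ℓ = v_i·e·α_i^ℓ, so α_err = S_1/S_0.
  S_0^{−1} = 6^{−1} = 11 (mod 13), so α_err = 8·11 = 88 ≡ 10 = α_1. Error position i = 1.
  Consistency check: S_2/S_1 = 2·5 = 10 ≡ 10 = α_err ✓ (single-error assumption holds).
Step 4: error magnitude e = S_0/v_1 = S_0·∏_{j≠1}(α_1 − α_j) = 6·4 = 24 ≡ 11 (mod 13).
Step 5: correct position 1: c_1 = r_1 − e = 9 − 11 ≡ 11 (mod 13). Hence c = [11, 2, 9, 3, 7].
  Check: interpolating c through the α_i gives m(x) = 8 + 12·x (degree < 2) with m(α_i) = c_i for every i, so c is indeed a codeword.


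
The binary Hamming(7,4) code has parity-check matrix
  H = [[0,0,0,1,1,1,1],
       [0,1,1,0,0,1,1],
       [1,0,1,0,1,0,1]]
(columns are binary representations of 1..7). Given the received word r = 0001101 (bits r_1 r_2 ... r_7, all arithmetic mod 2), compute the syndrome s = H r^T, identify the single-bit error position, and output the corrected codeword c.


s = (1, 1, 0)^T, error position = 6, corrected codeword c = 0001111

Compute s = H r^T mod 2 one row at a time:
  s_1 = 1 + 1 + 0 + 1 = 3 ≡ 1 (mod 2).
  s_2 = 0 + 0 + 0 + 1 = 1 ≡ 1 (mod 2).
  s_3 = 0 + 0 + 1 + 1 = 2 ≡ 0 (mod 2).
s = (1, 1, 0)^T — this equals column 6 of H (binary 110), so error is at position 6.
Correct: flip bit 6 of r = 0001101 to get c = 0001111.


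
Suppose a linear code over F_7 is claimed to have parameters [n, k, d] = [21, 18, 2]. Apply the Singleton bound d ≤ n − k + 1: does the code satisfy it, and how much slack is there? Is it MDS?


Singleton RHS = n − k + 1 = 4, slack = 2, bound satisfied, not MDS.

Singleton bound: d ≤ n − k + 1.
Here n = 21, k = 18, so n − k + 1 = 4.
Given d = 2, check d ≤ 4: YES.
Slack = (n − k + 1) − d = 2.
The code is NOT MDS (slack = 2 > 0).
Description: the claimed parameters are [21, 18, 2]_7; such a code would be non-MDS.


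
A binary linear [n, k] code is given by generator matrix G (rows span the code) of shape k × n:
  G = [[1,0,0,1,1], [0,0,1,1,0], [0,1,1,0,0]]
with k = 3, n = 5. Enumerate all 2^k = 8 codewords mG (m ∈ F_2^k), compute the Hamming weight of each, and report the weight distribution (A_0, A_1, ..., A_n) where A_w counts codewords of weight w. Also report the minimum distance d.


Weight distribution: A_0 = 1, A_2 = 3, A_3 = 3, A_5 = 1. Minimum distance d = 2.

Enumerate all 2^3 = 8 messages m ∈ F_2^3.
For each, compute codeword c = mG in F_2^5, then tally its weight.
  m = 000 → c = 00000, weight = 0.
  m = 100 → c = 10011, weight = 3.
  m = 010 → c = 00110, weight = 2.
  m = 110 → c = 10101, weight = 3.
  m = 001 → c = 01100, weight = 2.
  m = 101 → c = 11111, weight = 5.
  m = 011 → c = 01010, weight = 2.
  m = 111 → c = 11001, weight = 3.
Tally weights:
  weight 0: 1 codewords.
  weight 2: 3 codewords.
  weight 3: 3 codewords.
  weight 5: 1 codewords.
Minimum distance d = smallest w > 0 with A_w > 0 = 2.
Sanity: Σ A_w = 8 = 2^3 = 8 ✓.


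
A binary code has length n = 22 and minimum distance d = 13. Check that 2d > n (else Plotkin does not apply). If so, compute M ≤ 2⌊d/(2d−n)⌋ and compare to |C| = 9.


Plotkin bound M ≤ 6; given |C| = 9 > bound (violated).

Check applicability: 2d = 26, n = 22.
2d − n = 4 > 0, so Plotkin applies.
Compute d/(2d−n) = 13/4 ≈ 3.2500.
⌊d/(2d−n)⌋ = 3.
Plotkin bound: M ≤ 2·3 = 6.
Given |C| = 9, check: VIOLATED.
This |C| is above the Plotkin bound, so no binary code with n = 22, d = 13 and 9 codewords exists.


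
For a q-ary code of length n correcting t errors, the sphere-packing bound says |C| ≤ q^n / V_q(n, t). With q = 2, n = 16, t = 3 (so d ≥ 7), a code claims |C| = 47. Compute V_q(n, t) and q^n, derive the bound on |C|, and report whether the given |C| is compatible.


V_q(n, t) = 697, q^n = 65536, Hamming bound = 94, |C| = 47 ≤ bound (satisfied).

Step 1: Compute V_q(n, t) = Σ_{j=0}^3 C(n, j) (q−1)^j.
  j = 0: C(16,0)·(1)^0 = 1·1 = 1.
  j = 1: C(16,1)·(1)^1 = 16·1 = 16.
  j = 2: C(16,2)·(1)^2 = 120·1 = 120.
  j = 3: C(16,3)·(1)^3 = 560·1 = 560.
  V_q(n, t) = 1 + 16 + 120 + 560 = 697.
Step 2: q^n = 2^16 = 65536.
Step 3: Hamming bound ⌊q^n / V_q(n,t)⌋ = ⌊65536/697⌋ = 94.
Step 4: Compare |C| = 47 to 94: satisfied.
The claimed |C| lies below the Hamming bound.


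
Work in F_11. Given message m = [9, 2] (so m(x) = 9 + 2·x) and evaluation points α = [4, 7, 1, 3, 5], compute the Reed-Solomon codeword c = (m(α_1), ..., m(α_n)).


c = [6, 1, 0, 4, 8]

Message polynomial: m(x) = 9 + 2·x (mod 11).
For each evaluation point α_i, compute m(α_i) mod 11:
  α_1 = 4: Horner steps 2 → 6, so m(4) = 6.
  α_2 = 7: Horner steps 2 → 1, so m(7) = 1.
  α_3 = 1: Horner steps 2 → 0, so m(1) = 0.
  α_4 = 3: Horner steps 2 → 4, so m(3) = 4.
  α_5 = 5: Horner steps 2 → 8, so m(5) = 8.
Codeword c = [6, 1, 0, 4, 8] ∈ F_11^5.


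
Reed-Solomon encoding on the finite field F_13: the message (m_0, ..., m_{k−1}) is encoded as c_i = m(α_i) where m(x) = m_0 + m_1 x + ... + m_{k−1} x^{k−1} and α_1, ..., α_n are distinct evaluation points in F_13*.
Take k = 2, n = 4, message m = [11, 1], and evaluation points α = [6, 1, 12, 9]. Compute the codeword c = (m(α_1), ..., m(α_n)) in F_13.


c = [4, 12, 10, 7]

Message polynomial: m(x) = 11 + 1·x (mod 13).
For each evaluation point α_i, compute m(α_i) mod 13:
  α_1 = 6: Horner steps 1 → 4, so m(6) = 4.
  α_2 = 1: Horner steps 1 → 12, so m(1) = 12.
  α_3 = 12: Horner steps 1 → 10, so m(12) = 10.
  α_4 = 9: Horner steps 1 → 7, so m(9) = 7.
Codeword c = [4, 12, 10, 7] ∈ F_13^4.


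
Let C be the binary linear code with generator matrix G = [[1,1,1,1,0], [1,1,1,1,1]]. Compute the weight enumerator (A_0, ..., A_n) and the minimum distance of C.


Weight distribution: A_0 = 1, A_1 = 1, A_4 = 1, A_5 = 1. Minimum distance d = 1.

Enumerate all 2^2 = 4 messages m ∈ F_2^2.
For each, compute codeword c = mG in F_2^5, then tally its weight.
  m = 00 → c = 00000, weight = 0.
  m = 10 → c = 11110, weight = 4.
  m = 01 → c = 11111, weight = 5.
  m = 11 → c = 00001, weight = 1.
Tally weights:
  weight 0: 1 codewords.
  weight 1: 1 codewords.
  weight 4: 1 codewords.
  weight 5: 1 codewords.
Minimum distance d = smallest w > 0 with A_w > 0 = 1.
Sanity: Σ A_w = 4 = 2^2 = 4 ✓.


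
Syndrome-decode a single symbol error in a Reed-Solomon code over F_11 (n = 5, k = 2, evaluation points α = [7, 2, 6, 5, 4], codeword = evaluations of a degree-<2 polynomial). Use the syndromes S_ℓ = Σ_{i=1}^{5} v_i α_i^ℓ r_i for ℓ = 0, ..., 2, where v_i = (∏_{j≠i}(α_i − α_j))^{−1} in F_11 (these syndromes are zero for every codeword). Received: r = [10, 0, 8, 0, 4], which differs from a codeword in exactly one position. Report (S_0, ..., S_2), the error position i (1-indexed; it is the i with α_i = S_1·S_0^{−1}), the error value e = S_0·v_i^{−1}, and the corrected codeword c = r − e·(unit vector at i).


S = (10, 6, 8), error at position 4, error magnitude e = 5, c = [10, 0, 8, 6, 4].

Step 1: column multipliers v_i = (∏_{j≠i}(α_i − α_j))^{−1} mod 11.
  i = 1 (α = 7): (7−2)(7−6)(7−5)(7−4) = 5·1·2·3 = 30 ≡ 8, so v_1 = 8^{−1} = 7 (mod 11).
  i = 2 (α = 2): (2−7)(2−6)(2−5)(2−4) = (−5)·(−4)·(−3)·(−2) = 120 ≡ 10, so v_2 = 10^{−1} = 10 (mod 11).
  i = 3 (α = 6): (6−7)(6−2)(6−5)(6−4) = (−1)·4·1·2 = −8 ≡ 3, so v_3 = 3^{−1} = 4 (mod 11).
  i = 4 (α = 5): (5−7)(5−2)(5−6)(5−4) = (−2)·3·(−1)·1 = 6 ≡ 6, so v_4 = 6^{−1} = 2 (mod 11).
  i = 5 (α = 4): (4−7)(4−2)(4−6)(4−5) = (−3)·2·(−2)·(−1) = −12 ≡ 10, so v_5 = 10^{−1} = 10 (mod 11).
  v = [7, 10, 4, 2, 10].
Step 2: syndromes of r = [10, 0, 8, 0, 4] (all sums mod 11).
  S_0 = Σ v_i r_i = 7·10 + 10·0 + 4·8 + 2·0 + 10·4 = 142 ≡ 10.
  S_1 = Σ v_i α_i r_i = 7·7·10 + 10·2·0 + 4·6·8 + 2·5·0 + 10·4·4 = 842 ≡ 6.
  α_i^2 mod 11 = [5, 4, 3, 3, 5].
  S_2 = Σ v_i α_i^2 r_i = 7·5·10 + 10·4·0 + 4·3·8 + 2·3·0 + 10·5·4 = 646 ≡ 8.
  S = (10, 6, 8) ≠ 0, so r is not a codeword (an error is present).
Step 3: locate the error. For a single error e at position i, S_ℓ = v_i·e·α_i^ℓ, so α_err = S_1/S_0.
  S_0^{−1} = 10^{−1} = 10 (mod 11), so α_err = 6·10 = 60 ≡ 5 = α_4. Error position i = 4.
  Consistency check: S_2/S_1 = 8·2 = 16 ≡ 5 = α_err ✓ (single-error assumption holds).
Step 4: error magnitude e = S_0/v_4 = S_0·∏_{j≠4}(α_4 − α_j) = 10·6 = 60 ≡ 5 (mod 11).
Step 5: correct position 4: c_4 = r_4 − e = 0 − 5 ≡ 6 (mod 11). Hence c = [10, 0, 8, 6, 4].
  Check: interpolating c through the α_i gives m(x) = 7 + 2·x (degree < 2) with m(α_i) = c_i for every i, so c is indeed a codeword.


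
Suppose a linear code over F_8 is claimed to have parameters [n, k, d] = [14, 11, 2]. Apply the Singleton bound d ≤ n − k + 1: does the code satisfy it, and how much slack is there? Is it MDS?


Singleton RHS = n − k + 1 = 4, slack = 2, bound satisfied, not MDS.

Singleton bound: d ≤ n − k + 1.
Here n = 14, k = 11, so n − k + 1 = 4.
Given d = 2, check d ≤ 4: YES.
Slack = (n − k + 1) − d = 2.
The code is NOT MDS (slack = 2 > 0).
Description: the claimed parameters are [14, 11, 2]_8; such a code would be non-MDS.


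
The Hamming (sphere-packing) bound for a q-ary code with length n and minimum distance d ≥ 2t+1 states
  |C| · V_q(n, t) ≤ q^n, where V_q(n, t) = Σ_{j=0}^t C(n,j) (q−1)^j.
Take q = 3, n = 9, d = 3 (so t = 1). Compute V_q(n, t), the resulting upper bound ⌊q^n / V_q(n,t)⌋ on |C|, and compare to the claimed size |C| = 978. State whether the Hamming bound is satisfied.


V_q(n, t) = 19, q^n = 19683, Hamming bound = 1035, |C| = 978 ≤ bound (satisfied).

Step 1: Compute V_q(n, t) = Σ_{j=0}^1 C(n, j) (q−1)^j.
  j = 0: C(9,0)·(2)^0 = 1·1 = 1.
  j = 1: C(9,1)·(2)^1 = 9·2 = 18.
  V_q(n, t) = 1 + 18 = 19.
Step 2: q^n = 3^9 = 19683.
Step 3: Hamming bound ⌊q^n / V_q(n,t)⌋ = ⌊19683/19⌋ = 1035.
Step 4: Compare |C| = 978 to 1035: satisfied.
The claimed |C| lies below the Hamming bound.


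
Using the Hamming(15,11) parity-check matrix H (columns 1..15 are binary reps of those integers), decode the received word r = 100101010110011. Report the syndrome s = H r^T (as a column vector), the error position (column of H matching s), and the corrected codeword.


s = (1, 0, 1, 1)^T, error position = 11, corrected codeword c = 100101010100011

Compute s = H r^T mod 2 one row at a time:
  s_1 = 1 + 0 + 1 + 1 + 0 + 0 + 1 + 1 = 5 ≡ 1 (mod 2).
  s_2 = 1 + 0 + 1 + 0 + 0 + 0 + 1 + 1 = 4 ≡ 0 (mod 2).
  s_3 = 0 + 0 + 1 + 0 + 1 + 1 + 1 + 1 = 5 ≡ 1 (mod 2).
  s_4 = 1 + 0 + 0 + 0 + 0 + 1 + 0 + 1 = 3 ≡ 1 (mod 2).
s = (1, 0, 1, 1)^T — this equals column 11 of H (binary 1011), so error is at position 11.
Correct: flip bit 11 of r = 100101010110011 to get c = 100101010100011.


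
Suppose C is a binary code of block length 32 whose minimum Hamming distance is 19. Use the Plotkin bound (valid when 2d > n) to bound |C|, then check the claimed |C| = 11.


Plotkin bound M ≤ 6; given |C| = 11 > bound (violated).

Check applicability: 2d = 38, n = 32.
2d − n = 6 > 0, so Plotkin applies.
Compute d/(2d−n) = 19/6 ≈ 3.1667.
⌊d/(2d−n)⌋ = 3.
Plotkin bound: M ≤ 2·3 = 6.
Given |C| = 11, check: VIOLATED.
This |C| is above the Plotkin bound, so no binary code with n = 32, d = 19 and 11 codewords exists.


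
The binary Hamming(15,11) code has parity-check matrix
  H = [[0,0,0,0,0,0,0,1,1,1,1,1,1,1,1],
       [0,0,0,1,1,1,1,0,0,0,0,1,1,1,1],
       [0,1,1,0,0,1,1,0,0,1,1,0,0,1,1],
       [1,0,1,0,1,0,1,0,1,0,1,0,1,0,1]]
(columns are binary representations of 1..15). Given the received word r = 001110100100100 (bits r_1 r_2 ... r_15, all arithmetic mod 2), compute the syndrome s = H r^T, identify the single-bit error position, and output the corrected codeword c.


s = (0, 0, 1, 0)^T, error position = 2, corrected codeword c = 011110100100100

Compute s = H r^T mod 2 one row at a time:
  s_1 = 0 + 0 + 1 + 0 + 0 + 1 + 0 + 0 = 2 ≡ 0 (mod 2).
  s_2 = 1 + 1 + 0 + 1 + 0 + 1 + 0 + 0 = 4 ≡ 0 (mod 2).
  s_3 = 0 + 1 + 0 + 1 + 1 + 0 + 0 + 0 = 3 ≡ 1 (mod 2).
  s_4 = 0 + 1 + 1 + 1 + 0 + 0 + 1 + 0 = 4 ≡ 0 (mod 2).
s = (0, 0, 1, 0)^T — this equals column 2 of H (binary 0010), so error is at position 2.
Correct: flip bit 2 of r = 001110100100100 to get c = 011110100100100.


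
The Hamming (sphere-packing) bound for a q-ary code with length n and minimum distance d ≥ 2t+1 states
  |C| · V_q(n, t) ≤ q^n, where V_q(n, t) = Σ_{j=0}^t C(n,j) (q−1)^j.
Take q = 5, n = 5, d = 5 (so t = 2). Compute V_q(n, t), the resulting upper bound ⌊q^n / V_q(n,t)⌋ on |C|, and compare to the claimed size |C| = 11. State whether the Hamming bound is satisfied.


V_q(n, t) = 181, q^n = 3125, Hamming bound = 17, |C| = 11 ≤ bound (satisfied).

Step 1: Compute V_q(n, t) = Σ_{j=0}^2 C(n, j) (q−1)^j.
  j = 0: C(5,0)·(4)^0 = 1·1 = 1.
  j = 1: C(5,1)·(4)^1 = 5·4 = 20.
  j = 2: C(5,2)·(4)^2 = 10·16 = 160.
  V_q(n, t) = 1 + 20 + 160 = 181.
Step 2: q^n = 5^5 = 3125.
Step 3: Hamming bound ⌊q^n / V_q(n,t)⌋ = ⌊3125/181⌋ = 17.
Step 4: Compare |C| = 11 to 17: satisfied.
The claimed |C| lies below the Hamming bound.


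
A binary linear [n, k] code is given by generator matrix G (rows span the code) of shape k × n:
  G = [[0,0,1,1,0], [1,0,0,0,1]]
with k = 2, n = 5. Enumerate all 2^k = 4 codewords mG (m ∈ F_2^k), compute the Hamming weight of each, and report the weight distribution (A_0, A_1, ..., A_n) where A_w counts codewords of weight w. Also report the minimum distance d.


Weight distribution: A_0 = 1, A_2 = 2, A_4 = 1. Minimum distance d = 2.

Enumerate all 2^2 = 4 messages m ∈ F_2^2.
For each, compute codeword c = mG in F_2^5, then tally its weight.
  m = 00 → c = 00000, weight = 0.
  m = 10 → c = 00110, weight = 2.
  m = 01 → c = 10001, weight = 2.
  m = 11 → c = 10111, weight = 4.
Tally weights:
  weight 0: 1 codewords.
  weight 2: 2 codewords.
  weight 4: 1 codewords.
Minimum distance d = smallest w > 0 with A_w > 0 = 2.
Sanity: Σ A_w = 4 = 2^2 = 4 ✓.


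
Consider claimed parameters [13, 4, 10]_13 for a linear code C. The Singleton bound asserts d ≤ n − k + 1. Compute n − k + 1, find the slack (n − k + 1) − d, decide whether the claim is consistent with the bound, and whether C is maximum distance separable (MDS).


Singleton RHS = n − k + 1 = 10, slack = 0, bound satisfied, MDS.

Singleton bound: d ≤ n − k + 1.
Here n = 13, k = 4, so n − k + 1 = 10.
Given d = 10, check d ≤ 10: YES.
Slack = (n − k + 1) − d = 0.
The code is MDS (slack = 0).
Description: the claimed parameters are [13, 4, 10]_13; such a code would be MDS (meets Singleton bound).


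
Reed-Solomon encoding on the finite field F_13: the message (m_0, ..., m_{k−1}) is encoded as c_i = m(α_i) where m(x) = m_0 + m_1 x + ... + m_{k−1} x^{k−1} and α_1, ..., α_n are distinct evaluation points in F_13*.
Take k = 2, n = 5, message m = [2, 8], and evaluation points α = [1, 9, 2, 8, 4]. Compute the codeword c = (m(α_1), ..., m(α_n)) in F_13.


c = [10, 9, 5, 1, 8]

Message polynomial: m(x) = 2 + 8·x (mod 13).
For each evaluation point α_i, compute m(α_i) mod 13:
  α_1 = 1: Horner steps 8 → 10, so m(1) = 10.
  α_2 = 9: Horner steps 8 → 9, so m(9) = 9.
  α_3 = 2: Horner steps 8 → 5, so m(2) = 5.
  α_4 = 8: Horner steps 8 → 1, so m(8) = 1.
  α_5 = 4: Horner steps 8 → 8, so m(4) = 8.
Codeword c = [10, 9, 5, 1, 8] ∈ F_13^5.


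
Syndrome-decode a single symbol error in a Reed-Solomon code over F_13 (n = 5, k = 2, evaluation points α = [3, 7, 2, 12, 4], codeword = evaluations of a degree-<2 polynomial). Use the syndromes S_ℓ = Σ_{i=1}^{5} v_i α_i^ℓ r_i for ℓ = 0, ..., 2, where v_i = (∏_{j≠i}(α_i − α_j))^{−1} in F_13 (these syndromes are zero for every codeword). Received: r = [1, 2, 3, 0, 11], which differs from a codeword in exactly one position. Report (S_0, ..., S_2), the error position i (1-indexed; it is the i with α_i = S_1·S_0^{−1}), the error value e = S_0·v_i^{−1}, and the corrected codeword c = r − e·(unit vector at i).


S = (10, 7, 1), error at position 3, error magnitude e = 12, c = [1, 2, 4, 0, 11].

Step 1: column multipliers v_i = (∏_{j≠i}(α_i − α_j))^{−1} mod 13.
  i = 1 (α = 3): (3−7)(3−2)(3−12)(3−4) = (−4)·1·(−9)·(−1) = −36 ≡ 3, so v_1 = 3^{−1} = 9 (mod 13).
  i = 2 (α = 7): (7−3)(7−2)(7−12)(7−4) = 4·5·(−5)·3 = −300 ≡ 12, so v_2 = 12^{−1} = 12 (mod 13).
  i = 3 (α = 2): (2−3)(2−7)(2−12)(2−4) = (−1)·(−5)·(−10)·(−2) = 100 ≡ 9, so v_3 = 9^{−1} = 3 (mod 13).
  i = 4 (α = 12): (12−3)(12−7)(12−2)(12−4) = 9·5·10·8 = 3600 ≡ 12, so v_4 = 12^{−1} = 12 (mod 13).
  i = 5 (α = 4): (4−3)(4−7)(4−2)(4−12) = 1·(−3)·2·(−8) = 48 ≡ 9, so v_5 = 9^{−1} = 3 (mod 13).
  v = [9, 12, 3, 12, 3].
Step 2: syndromes of r = [1, 2, 3, 0, 11] (all sums mod 13).
  S_0 = Σ v_i r_i = 9·1 + 12·2 + 3·3 + 12·0 + 3·11 = 75 ≡ 10.
  S_1 = Σ v_i α_i r_i = 9·3·1 + 12·7·2 + 3·2·3 + 12·12·0 + 3·4·11 = 345 ≡ 7.
  α_i^2 mod 13 = [9, 10, 4, 1, 3].
  S_2 = Σ v_i α_i^2 r_i = 9·9·1 + 12·10·2 + 3·4·3 + 12·1·0 + 3·3·11 = 456 ≡ 1.
  S = (10, 7, 1) ≠ 0, so r is not a codeword (an error is present).
Step 3: locate the error. For a single error e at position i, S_ℓ = v_i·e·α_i^ℓ, so α_err = S_1/S_0.
  S_0^{−1} = 10^{−1} = 4 (mod 13), so α_err = 7·4 = 28 ≡ 2 = α_3. Error position i = 3.
  Consistency check: S_2/S_1 = 1·2 = 2 ≡ 2 = α_err ✓ (single-error assumption holds).
Step 4: error magnitude e = S_0/v_3 = S_0·∏_{j≠3}(α_3 − α_j) = 10·9 = 90 ≡ 12 (mod 13).
Step 5: correct position 3: c_3 = r_3 − e = 3 − 12 ≡ 4 (mod 13). Hence c = [1, 2, 4, 0, 11].
  Check: interpolating c through the α_i gives m(x) = 10 + 10·x (degree < 2) with m(α_i) = c_i for every i, so c is indeed a codeword.


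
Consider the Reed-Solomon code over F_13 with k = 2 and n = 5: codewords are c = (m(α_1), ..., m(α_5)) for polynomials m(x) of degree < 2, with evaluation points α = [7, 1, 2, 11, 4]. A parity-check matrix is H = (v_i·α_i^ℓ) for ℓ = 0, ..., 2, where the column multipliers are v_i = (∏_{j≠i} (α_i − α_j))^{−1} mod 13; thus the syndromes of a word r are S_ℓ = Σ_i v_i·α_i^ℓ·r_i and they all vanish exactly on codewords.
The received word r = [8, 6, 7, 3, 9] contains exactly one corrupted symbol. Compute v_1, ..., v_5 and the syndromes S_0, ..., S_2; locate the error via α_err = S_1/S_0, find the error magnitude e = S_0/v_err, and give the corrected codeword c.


S = (12, 6, 3), error at position 1, error magnitude e = 9, c = [12, 6, 7, 3, 9].

Step 1: column multipliers v_i = (∏_{j≠i}(α_i − α_j))^{−1} mod 13.
  i = 1 (α = 7): (7−1)(7−2)(7−11)(7−4) = 6·5·(−4)·3 = −360 ≡ 4, so v_1 = 4^{−1} = 10 (mod 13).
  i = 2 (α = 1): (1−7)(1−2)(1−11)(1−4) = (−6)·(−1)·(−10)·(−3) = 180 ≡ 11, so v_2 = 11^{−1} = 6 (mod 13).
  i = 3 (α = 2): (2−7)(2−1)(2−11)(2−4) = (−5)·1·(−9)·(−2) = −90 ≡ 1, so v_3 = 1^{−1} = 1 (mod 13).
  i = 4 (α = 11): (11−7)(11−1)(11−2)(11−4) = 4·10·9·7 = 2520 ≡ 11, so v_4 = 11^{−1} = 6 (mod 13).
  i = 5 (α = 4): (4−7)(4−1)(4−2)(4−11) = (−3)·3·2·(−7) = 126 ≡ 9, so v_5 = 9^{−1} = 3 (mod 13).
  v = [10, 6, 1, 6, 3].
Step 2: syndromes of r = [8, 6, 7, 3, 9] (all sums mod 13).
  S_0 = Σ v_i r_i = 10·8 + 6·6 + 1·7 + 6·3 + 3·9 = 168 ≡ 12.
  S_1 = Σ v_i α_i r_i = 10·7·8 + 6·1·6 + 1·2·7 + 6·11·3 + 3·4·9 = 916 ≡ 6.
  α_i^2 mod 13 = [10, 1, 4, 4, 3].
  S_2 = Σ v_i α_i^2 r_i = 10·10·8 + 6·1·6 + 1·4·7 + 6·4·3 + 3·3·9 = 1017 ≡ 3.
  S = (12, 6, 3) ≠ 0, so r is not a codeword (an error is present).
Step 3: locate the error. For a single error e at position i, S_ℓ = v_i·e·α_i^ℓ, so α_err = S_1/S_0.
  S_0^{−1} = 12^{−1} = 12 (mod 13), so α_err = 6·12 = 72 ≡ 7 = α_1. Error position i = 1.
  Consistency check: S_2/S_1 = 3·11 = 33 ≡ 7 = α_err ✓ (single-error assumption holds).
Step 4: error magnitude e = S_0/v_1 = S_0·∏_{j≠1}(α_1 − α_j) = 12·4 = 48 ≡ 9 (mod 13).
Step 5: correct position 1: c_1 = r_1 − e = 8 − 9 ≡ 12 (mod 13). Hence c = [12, 6, 7, 3, 9].
  Check: interpolating c through the α_i gives m(x) = 5 + 1·x (degree < 2) with m(α_i) = c_i for every i, so c is indeed a codeword.


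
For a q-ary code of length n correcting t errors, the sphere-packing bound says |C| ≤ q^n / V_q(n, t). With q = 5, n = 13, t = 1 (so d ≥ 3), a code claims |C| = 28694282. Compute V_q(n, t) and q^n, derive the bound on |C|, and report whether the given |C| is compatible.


V_q(n, t) = 53, q^n = 1220703125, Hamming bound = 23032134, |C| = 28694282 > bound (violated).

Step 1: Compute V_q(n, t) = Σ_{j=0}^1 C(n, j) (q−1)^j.
  j = 0: C(13,0)·(4)^0 = 1·1 = 1.
  j = 1: C(13,1)·(4)^1 = 13·4 = 52.
  V_q(n, t) = 1 + 52 = 53.
Step 2: q^n = 5^13 = 1220703125.
Step 3: Hamming bound ⌊q^n / V_q(n,t)⌋ = ⌊1220703125/53⌋ = 23032134.
Step 4: Compare |C| = 28694282 to 23032134: violated.
The claimed |C| lies above the Hamming bound, so no 5-ary code of length 13 with d ≥ 3 can have 28694282 codewords.


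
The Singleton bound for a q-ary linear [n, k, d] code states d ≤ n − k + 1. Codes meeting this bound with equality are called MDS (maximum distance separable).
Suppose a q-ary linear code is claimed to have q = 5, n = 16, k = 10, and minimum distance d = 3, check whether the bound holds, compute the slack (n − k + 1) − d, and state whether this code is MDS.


Singleton RHS = n − k + 1 = 7, slack = 4, bound satisfied, not MDS.

Singleton bound: d ≤ n − k + 1.
Here n = 16, k = 10, so n − k + 1 = 7.
Given d = 3, check d ≤ 7: YES.
Slack = (n − k + 1) − d = 4.
The code is NOT MDS (slack = 4 > 0).
Description: the claimed parameters are [16, 10, 3]_5; such a code would be non-MDS.


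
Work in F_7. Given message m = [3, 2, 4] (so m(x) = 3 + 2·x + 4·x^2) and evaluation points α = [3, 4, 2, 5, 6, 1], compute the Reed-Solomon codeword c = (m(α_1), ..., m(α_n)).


c = [3, 5, 2, 1, 5, 2]

Message polynomial: m(x) = 3 + 2·x + 4·x^2 (mod 7).
For each evaluation point α_i, compute m(α_i) mod 7:
  α_1 = 3: Horner steps 4 → 0 → 3, so m(3) = 3.
  α_2 = 4: Horner steps 4 → 4 → 5, so m(4) = 5.
  α_3 = 2: Horner steps 4 → 3 → 2, so m(2) = 2.
  α_4 = 5: Horner steps 4 → 1 → 1, so m(5) = 1.
  α_5 = 6: Horner steps 4 → 5 → 5, so m(6) = 5.
  α_6 = 1: Horner steps 4 → 6 → 2, so m(1) = 2.
Codeword c = [3, 5, 2, 1, 5, 2] ∈ F_7^6.


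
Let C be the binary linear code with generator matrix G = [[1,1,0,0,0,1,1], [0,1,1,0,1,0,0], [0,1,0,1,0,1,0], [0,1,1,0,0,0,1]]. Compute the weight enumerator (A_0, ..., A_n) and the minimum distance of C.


Weight distribution: A_0 = 1, A_2 = 1, A_3 = 6, A_4 = 5, A_5 = 2, A_6 = 1. Minimum distance d = 2.

Enumerate all 2^4 = 16 messages m ∈ F_2^4.
For each, compute codeword c = mG in F_2^7, then tally its weight.
  m = 0000 → c = 0000000, weight = 0.
  m = 1000 → c = 1100011, weight = 4.
  m = 0100 → c = 0110100, weight = 3.
  m = 1100 → c = 1010111, weight = 5.
  m = 0010 → c = 0101010, weight = 3.
  m = 1010 → c = 1001001, weight = 3.
  m = 0110 → c = 0011110, weight = 4.
  m = 1110 → c = 1111101, weight = 6.
  m = 0001 → c = 0110001, weight = 3.
  m = 1001 → c = 1010010, weight = 3.
  m = 0101 → c = 0000101, weight = 2.
  m = 1101 → c = 1100110, weight = 4.
  m = 0011 → c = 0011011, weight = 4.
  m = 1011 → c = 1111000, weight = 4.
  m = 0111 → c = 0101111, weight = 5.
  m = 1111 → c = 1001100, weight = 3.
Tally weights:
  weight 0: 1 codewords.
  weight 2: 1 codewords.
  weight 3: 6 codewords.
  weight 4: 5 codewords.
  weight 5: 2 codewords.
  weight 6: 1 codewords.
Minimum distance d = smallest w > 0 with A_w > 0 = 2.
Sanity: Σ A_w = 16 = 2^4 = 16 ✓.


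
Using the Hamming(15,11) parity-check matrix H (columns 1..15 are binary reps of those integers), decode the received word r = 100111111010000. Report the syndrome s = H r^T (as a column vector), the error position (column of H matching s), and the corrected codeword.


s = (1, 0, 1, 1)^T, error position = 11, corrected codeword c = 100111111000000

Compute s = H r^T mod 2 one row at a time:
  s_1 = 1 + 1 + 0 + 1 + 0 + 0 + 0 + 0 = 3 ≡ 1 (mod 2).
  s_2 = 1 + 1 + 1 + 1 + 0 + 0 + 0 + 0 = 4 ≡ 0 (mod 2).
  s_3 = 0 + 0 + 1 + 1 + 0 + 1 + 0 + 0 = 3 ≡ 1 (mod 2).
  s_4 = 1 + 0 + 1 + 1 + 1 + 1 + 0 + 0 = 5 ≡ 1 (mod 2).
s = (1, 0, 1, 1)^T — this equals column 11 of H (binary 1011), so error is at position 11.
Correct: flip bit 11 of r = 100111111010000 to get c = 100111111000000.


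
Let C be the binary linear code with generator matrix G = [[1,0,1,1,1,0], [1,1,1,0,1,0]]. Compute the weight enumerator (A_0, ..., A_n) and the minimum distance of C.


Weight distribution: A_0 = 1, A_2 = 1, A_4 = 2. Minimum distance d = 2.

Enumerate all 2^2 = 4 messages m ∈ F_2^2.
For each, compute codeword c = mG in F_2^6, then tally its weight.
  m = 00 → c = 000000, weight = 0.
  m = 10 → c = 101110, weight = 4.
  m = 01 → c = 111010, weight = 4.
  m = 11 → c = 010100, weight = 2.
Tally weights:
  weight 0: 1 codewords.
  weight 2: 1 codewords.
  weight 4: 2 codewords.
Minimum distance d = smallest w > 0 with A_w > 0 = 2.
Sanity: Σ A_w = 4 = 2^2 = 4 ✓.


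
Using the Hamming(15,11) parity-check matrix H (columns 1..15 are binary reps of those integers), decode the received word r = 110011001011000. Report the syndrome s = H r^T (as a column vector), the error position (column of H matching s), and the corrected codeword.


s = (1, 1, 1, 0)^T, error position = 14, corrected codeword c = 110011001011010

Compute s = H r^T mod 2 one row at a time:
  s_1 = 0 + 1 + 0 + 1 + 1 + 0 + 0 + 0 = 3 ≡ 1 (mod 2).
  s_2 = 0 + 1 + 1 + 0 + 1 + 0 + 0 + 0 = 3 ≡ 1 (mod 2).
  s_3 = 1 + 0 + 1 + 0 + 0 + 1 + 0 + 0 = 3 ≡ 1 (mod 2).
  s_4 = 1 + 0 + 1 + 0 + 1 + 1 + 0 + 0 = 4 ≡ 0 (mod 2).
s = (1, 1, 1, 0)^T — this equals column 14 of H (binary 1110), so error is at position 14.
Correct: flip bit 14 of r = 110011001011000 to get c = 110011001011010.


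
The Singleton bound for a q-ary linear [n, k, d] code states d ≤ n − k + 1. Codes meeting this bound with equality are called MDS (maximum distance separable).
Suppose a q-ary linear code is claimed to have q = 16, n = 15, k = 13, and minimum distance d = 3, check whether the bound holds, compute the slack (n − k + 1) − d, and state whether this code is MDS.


Singleton RHS = n − k + 1 = 3, slack = 0, bound satisfied, MDS.

Singleton bound: d ≤ n − k + 1.
Here n = 15, k = 13, so n − k + 1 = 3.
Given d = 3, check d ≤ 3: YES.
Slack = (n − k + 1) − d = 0.
The code is MDS (slack = 0).
Description: the claimed parameters are [15, 13, 3]_16; such a code would be MDS (meets Singleton bound).


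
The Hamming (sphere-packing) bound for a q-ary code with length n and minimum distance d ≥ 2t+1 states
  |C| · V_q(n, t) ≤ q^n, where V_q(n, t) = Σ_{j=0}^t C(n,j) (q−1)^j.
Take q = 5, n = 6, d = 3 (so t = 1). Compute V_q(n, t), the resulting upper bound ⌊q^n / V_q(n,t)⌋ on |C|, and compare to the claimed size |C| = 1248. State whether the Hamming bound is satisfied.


V_q(n, t) = 25, q^n = 15625, Hamming bound = 625, |C| = 1248 > bound (violated).

Step 1: Compute V_q(n, t) = Σ_{j=0}^1 C(n, j) (q−1)^j.
  j = 0: C(6,0)·(4)^0 = 1·1 = 1.
  j = 1: C(6,1)·(4)^1 = 6·4 = 24.
  V_q(n, t) = 1 + 24 = 25.
Step 2: q^n = 5^6 = 15625.
Step 3: Hamming bound ⌊q^n / V_q(n,t)⌋ = ⌊15625/25⌋ = 625.
Step 4: Compare |C| = 1248 to 625: violated.
The claimed |C| lies above the Hamming bound, so no 5-ary code of length 6 with d ≥ 3 can have 1248 codewords.


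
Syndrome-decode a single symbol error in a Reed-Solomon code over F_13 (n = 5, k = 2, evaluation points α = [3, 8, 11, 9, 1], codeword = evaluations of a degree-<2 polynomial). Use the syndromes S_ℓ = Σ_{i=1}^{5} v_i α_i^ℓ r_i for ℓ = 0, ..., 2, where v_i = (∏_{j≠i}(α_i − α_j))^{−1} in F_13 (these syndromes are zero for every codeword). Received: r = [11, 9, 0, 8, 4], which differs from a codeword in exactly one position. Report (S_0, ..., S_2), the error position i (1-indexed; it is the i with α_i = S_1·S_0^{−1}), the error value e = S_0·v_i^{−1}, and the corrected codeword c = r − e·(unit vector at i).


S = (10, 12, 4), error at position 4, error magnitude e = 2, c = [11, 9, 0, 6, 4].

Step 1: column multipliers v_i = (∏_{j≠i}(α_i − α_j))^{−1} mod 13.
  i = 1 (α = 3): (3−8)(3−11)(3−9)(3−1) = (−5)·(−8)·(−6)·2 = −480 ≡ 1, so v_1 = 1^{−1} = 1 (mod 13).
  i = 2 (α = 8): (8−3)(8−11)(8−9)(8−1) = 5·(−3)·(−1)·7 = 105 ≡ 1, so v_2 = 1^{−1} = 1 (mod 13).
  i = 3 (α = 11): (11−3)(11−8)(11−9)(11−1) = 8·3·2·10 = 480 ≡ 12, so v_3 = 12^{−1} = 12 (mod 13).
  i = 4 (α = 9): (9−3)(9−8)(9−11)(9−1) = 6·1·(−2)·8 = −96 ≡ 8, so v_4 = 8^{−1} = 5 (mod 13).
  i = 5 (α = 1): (1−3)(1−8)(1−11)(1−9) = (−2)·(−7)·(−10)·(−8) = 1120 ≡ 2, so v_5 = 2^{−1} = 7 (mod 13).
  v = [1, 1, 12, 5, 7].
Step 2: syndromes of r = [11, 9, 0, 8, 4] (all sums mod 13).
  S_0 = Σ v_i r_i = 1·11 + 1·9 + 12·0 + 5·8 + 7·4 = 88 ≡ 10.
  S_1 = Σ v_i α_i r_i = 1·3·11 + 1·8·9 + 12·11·0 + 5·9·8 + 7·1·4 = 493 ≡ 12.
  α_i^2 mod 13 = [9, 12, 4, 3, 1].
  S_2 = Σ v_i α_i^2 r_i = 1·9·11 + 1·12·9 + 12·4·0 + 5·3·8 + 7·1·4 = 355 ≡ 4.
  S = (10, 12, 4) ≠ 0, so r is not a codeword (an error is present).
Step 3: locate the error. For a single error e at position i, S_ℓ = v_i·e·α_i^ℓ, so α_err = S_1/S_0.
  S_0^{−1} = 10^{−1} = 4 (mod 13), so α_err = 12·4 = 48 ≡ 9 = α_4. Error position i = 4.
  Consistency check: S_2/S_1 = 4·12 = 48 ≡ 9 = α_err ✓ (single-error assumption holds).
Step 4: error magnitude e = S_0/v_4 = S_0·∏_{j≠4}(α_4 − α_j) = 10·8 = 80 ≡ 2 (mod 13).
Step 5: correct position 4: c_4 = r_4 − e = 8 − 2 ≡ 6 (mod 13). Hence c = [11, 9, 0, 6, 4].
  Check: interpolating c through the α_i gives m(x) = 7 + 10·x (degree < 2) with m(α_i) = c_i for every i, so c is indeed a codeword.
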